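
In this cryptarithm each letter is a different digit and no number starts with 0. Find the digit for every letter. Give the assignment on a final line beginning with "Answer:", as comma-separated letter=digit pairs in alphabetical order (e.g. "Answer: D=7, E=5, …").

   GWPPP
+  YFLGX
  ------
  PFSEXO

Step 1. [col 1: P + X ≡ O (mod 10)] column 1 (P + X ≡ O (mod 10), carry-in 0) doesn't pin O yet; pick O=0 and continue. So O=0.
Step 2. [col 1: P + X ≡ O (mod 10)] no forcing yet in column 1 (carry-in 0); P=1 is free and consistent — try it ⇒ P=1.
Step 3. [col 1: P + X ≡ O (mod 10)] column 1 reads P+X+carry(0)=O with P=1, O=0; with digits 0,1 already taken and all letters distinct, the only value for X is 9 ⇒ X=9.
Step 4. [col 2: P + G ≡ X (mod 10)] column 2 reads P+G+carry(1)=X with P=1, X=9; with digits 0,1,9 already taken and all letters distinct, the only value for G is 7. So G=7.
Step 5. [col 3: P + L ≡ E (mod 10)] no forcing yet in column 3 (carry-in 0); E=4 is free and consistent — try it. So E=4.
Step 6. [col 3: P + L ≡ E (mod 10)] from column 3 (P=1, E=4, carry-in 0, digits 0,1,4,7,9 already taken and all letters distinct): L must equal 3 ⇒ L=3.
Step 7. [col 4: W + F ≡ S (mod 10)] from column 4 (nothing yet, carry-in 0, digits 0,1,3,4,7,9 already taken and all letters distinct): S must equal 8 ⇒ S=8.
Step 8. [col 4: W + F ≡ S (mod 10)] W=6 is one option consistent with column 4 (W + F ≡ S (mod 10), carry-in 0) — take it ⇒ W=6.
Step 9. [col 4: W + F ≡ S (mod 10)] from column 4 (W=6, S=8, carry-in 0, digits 0,1,3,4,6,7,8,9 already taken and all letters distinct): F must equal 2 ⇒ F=2.
Step 10. [col 5: G + Y ≡ F (mod 10)] from column 5 (G=7, F=2, carry-in 0, digits 0,1,2,3,4,6,7,8,9 already taken and all letters distinct): Y must equal 5, so Y=5.

Answer: E=4, F=2, G=7, L=3, O=0, P=1, S=8, W=6, X=9, Y=5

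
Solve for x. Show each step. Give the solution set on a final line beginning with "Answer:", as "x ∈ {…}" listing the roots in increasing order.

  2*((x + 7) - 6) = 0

Step 1. [2*((x + 7) - 6) = 0] divide by the outer 2, so div: (x + 7) - 6 = 0.
Step 2. [(x + 7) - 6 = 0] add 6: x sits inside (… - 6) ⇒ sub: x + 7 = 6.
Step 3. [x + 7 = 6] peel the +7: subtract 7 from each side ⇒ sub: x = -1.

Answer: x ∈ {-1}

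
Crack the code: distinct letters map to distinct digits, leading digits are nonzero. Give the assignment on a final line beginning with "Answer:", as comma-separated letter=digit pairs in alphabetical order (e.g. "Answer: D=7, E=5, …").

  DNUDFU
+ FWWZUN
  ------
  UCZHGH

Step 1. [col 1: U + N ≡ H (mod 10)] column 1 (U + N ≡ H (mod 10), carry-in 0) doesn't pin H yet; pick H=2 and continue. So H=2.
Step 2. [col 1: U + N ≡ H (mod 10)] several values work for U in column 1 (U + N ≡ H (mod 10), carry-in 0); try U=7. So U=7.
Step 3. [col 1: U + N ≡ H (mod 10)] in column 1 we have U+N≡H with carry-in 0; given U=7, H=2 and digits 2,7 already taken and all letters distinct, that pins N to 5. So N=5.
Step 4. [col 2: F + U ≡ G (mod 10)] no forcing yet in column 2 (carry-in 1); G=4 is free and consistent — try it. So G=4.
Step 5. [col 2: F + U ≡ G (mod 10)] column 2 reads F+U+carry(1)=G with U=7, G=4; with digits 2,4,5,7 already taken and all letters distinct, the only value for F is 6, so F=6.
Step 6. [col 3: D + Z ≡ H (mod 10)] no forcing yet in column 3 (carry-in 1); Z=0 is free and consistent — try it. So Z=0.
Step 7. [col 3: D + Z ≡ H (mod 10)] from column 3 (Z=0, H=2, carry-in 1, digits 0,2,4,5,6,7 already taken and all letters distinct): D must equal 1 ⇒ D=1.
Step 8. [col 4: U + W ≡ Z (mod 10)] column 4 reads U+W+carry(0)=Z with U=7, Z=0; with digits 0,1,2,4,5,6,7 already taken and all letters distinct, the only value for W is 3, so W=3.
Step 9. [col 5: N + W ≡ C (mod 10)] column 5 reads N+W+carry(1)=C with N=5, W=3; with digits 0,1,2,3,4,5,6,7 already taken and all letters distinct, the only value for C is 9 ⇒ C=9.

Answer: C=9, D=1, F=6, G=4, H=2, N=5, U=7, W=3, Z=0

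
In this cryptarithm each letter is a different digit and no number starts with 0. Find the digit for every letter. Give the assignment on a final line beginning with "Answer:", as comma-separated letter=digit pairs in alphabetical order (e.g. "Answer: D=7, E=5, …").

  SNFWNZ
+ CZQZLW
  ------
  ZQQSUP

Step 1. [col 1: Z + W ≡ P (mod 10)] P=0 is one option consistent with column 1 (Z + W ≡ P (mod 10), carry-in 0) — take it, so P=0.
Step 2. [col 1: Z + W ≡ P (mod 10)] several values work for W in column 1 (Z + W ≡ P (mod 10), carry-in 0); try W=2 ⇒ W=2.
Step 3. [col 1: Z + W ≡ P (mod 10)] column 1: given W=2, P=0, carry-in 0, and digits 0,2 already taken and all letters distinct, Z+W≡P (mod 10) forces Z=8, so Z=8.
Step 4. [col 2: N + L ≡ U (mod 10)] no forcing yet in column 2 (carry-in 1); L=7 is free and consistent — try it. So L=7.
Step 5. [col 2: N + L ≡ U (mod 10)] column 2 (N + L ≡ U (mod 10), carry-in 1) doesn't pin N yet; pick N=5 and continue. So N=5.
Step 6. [col 2: N + L ≡ U (mod 10)] column 2 reads N+L+carry(1)=U with N=5, L=7; with digits 0,2,5,7,8 already taken and all letters distinct, the only value for U is 3 ⇒ U=3.
Step 7. [col 3: W + Z ≡ S (mod 10)] in column 3 we have W+Z≡S with carry-in 1; given W=2, Z=8 and digits 0,2,3,5,7,8 already taken and all letters distinct, that pins S to 1 ⇒ S=1.
Step 8. [col 4: F + Q ≡ Q (mod 10)] column 4: given nothing yet, carry-in 1, and digits 0,1,2,3,5,7,8 already taken and all letters distinct, F+Q≡Q (mod 10) forces F=9 ⇒ F=9.
Step 9. [col 4: F + Q ≡ Q (mod 10)] no forcing yet in column 4 (carry-in 1); Q=4 is free and consistent — try it. So Q=4.
Step 10. [col 6: S + C ≡ Z (mod 10)] column 6: given S=1, Z=8, carry-in 1, and digits 0,1,2,3,4,5,7,8,9 already taken and all letters distinct, S+C≡Z (mod 10) forces C=6, so C=6.

Answer: C=6, F=9, L=7, N=5, P=0, Q=4, S=1, U=3, W=2, Z=8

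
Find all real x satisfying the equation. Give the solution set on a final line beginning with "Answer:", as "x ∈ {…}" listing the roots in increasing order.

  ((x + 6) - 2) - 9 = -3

Step 1. [((x + 6) - 2) - 9 = -3] 9 comes off first (add 9) ⇒ sub: (x + 6) - 2 = 6.
Step 2. [(x + 6) - 2 = 6] add 2: x sits inside (… - 2). So sub: x + 6 = 8.
Step 3. [x + 6 = 8] subtract 6: x sits inside (… + 6). So sub: x = 2.

Answer: x ∈ {2}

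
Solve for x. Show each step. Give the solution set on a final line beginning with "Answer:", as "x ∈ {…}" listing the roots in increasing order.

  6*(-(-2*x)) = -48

Step 1. [6*(-(-2*x)) = -48] 6·(inner) — divide through by 6, so div: -(-2*x) = -8.
Step 2. [-(-2*x) = -8] flip signs both sides ⇒ neg: -2*x = 8.
Step 3. [-2*x = 8] -2 out front; divide by -2, so div: x = -4.

Answer: x ∈ {-4}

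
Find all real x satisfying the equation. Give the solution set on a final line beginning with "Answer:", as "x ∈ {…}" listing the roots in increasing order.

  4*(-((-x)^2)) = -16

Step 1. [4*(-((-x)^2)) = -16] 4·(inner) — divide through by 4 ⇒ div: -((-x)^2) = -4.
Step 2. [-((-x)^2) = -4] flip signs both sides, so neg: (-x)^2 = 4.
Step 3. [(-x)^2 = 4] √ both sides: 4 ≥ 0 gives two branches, so sqrt: -x = 2 or -2.
Step 4. [-x = 2 or -2] LHS negated; negate both sides, so neg: x = -2 or 2.

Answer: x ∈ {-2, 2}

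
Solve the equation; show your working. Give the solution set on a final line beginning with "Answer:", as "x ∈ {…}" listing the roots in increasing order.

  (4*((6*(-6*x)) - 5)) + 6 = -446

Step 1. [(4*((6*(-6*x)) - 5)) + 6 = -446] +6 is outermost — subtract 6 both sides. So sub: 4*((6*(-6*x)) - 5) = -452.
Step 2. [4*((6*(-6*x)) - 5) = -452] leading coefficient 4: divide by 4. So div: (6*(-6*x)) - 5 = -113.
Step 3. [(6*(-6*x)) - 5 = -113] -5 is outermost — add 5 both sides, so sub: 6*(-6*x) = -108.
Step 4. [6*(-6*x) = -108] divide by the outer 6. So div: -6*x = -18.
Step 5. [-6*x = -18] leading coefficient -6: divide by -6, so div: x = 3.

Answer: x ∈ {3}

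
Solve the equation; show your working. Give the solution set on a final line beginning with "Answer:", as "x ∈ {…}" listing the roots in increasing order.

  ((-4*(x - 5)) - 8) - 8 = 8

Step 1. [((-4*(x - 5)) - 8) - 8 = 8] the outer -8 inverts by adding 8 ⇒ sub: (-4*(x - 5)) - 8 = 16.
Step 2. [(-4*(x - 5)) - 8 = 16] -4 | LHS and -4 | 16: pull -4 out, so factor: (x - 5) + 2 = -4.
Step 3. [(x - 5) + 2 = -4] peel the +2: subtract 2 from each side. So sub: x - 5 = -6.
Step 4. [x - 5 = -6] the outer -5 inverts by adding 5. So sub: x = -1.

Answer: x ∈ {-1}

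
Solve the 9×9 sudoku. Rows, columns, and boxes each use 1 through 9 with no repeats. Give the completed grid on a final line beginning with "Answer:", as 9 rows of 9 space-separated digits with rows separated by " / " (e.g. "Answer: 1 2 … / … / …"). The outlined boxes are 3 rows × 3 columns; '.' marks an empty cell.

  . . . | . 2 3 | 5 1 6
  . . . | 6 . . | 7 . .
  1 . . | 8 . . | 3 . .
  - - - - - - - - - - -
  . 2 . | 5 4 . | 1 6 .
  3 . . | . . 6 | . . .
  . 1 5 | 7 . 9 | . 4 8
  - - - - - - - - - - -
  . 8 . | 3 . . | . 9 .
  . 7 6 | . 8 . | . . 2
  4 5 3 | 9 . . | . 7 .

Step 1. [r5c3∈{4,7,8,9}] r5c3 is the only open cell in row 5 admitting 8 ⇒ r5c3=8.
Step 2. [r2c1∈{2,5,8,9}] r2c1 is the only open cell in col 1 admitting 5, so r2c1=5.
Step 3. [r1c4∈{4}] r1c4's peers cover all but 4 ⇒ r1c4=4.
Step 4. [r1c2∈{9}] nothing but 9 survives at r1c2 ⇒ r1c2=9.
Step 5. [r8c4∈{1}] only 1 remains possible at r8c4, so r8c4=1.
Step 6. [r8c7∈{4}] nothing but 4 survives at r8c7. So r8c7=4.
Step 7. [r8c6∈{5}] nothing but 5 survives at r8c6. So r8c6=5.
Step 8. [r3c6∈{7}] nothing but 7 survives at r3c6 ⇒ r3c6=7.
Step 9. [r5c7∈{2,9}] across col 7, 9 lands solely at r5c7. So r5c7=9.
Step 10. [r3c8∈{2}] nothing but 2 survives at r3c8, so r3c8=2.
Step 11. [r3c3∈{4}] only 4 remains possible at r3c3. So r3c3=4.
Step 12. [r4c3∈{7,9}] 9 has one home in col 3: r4c3. So r4c3=9.
Step 13. [r3c9∈{9}] r3c9 has the single candidate 9, so r3c9=9.
Step 14. [r7c3∈{1,2}] col 3 places 1 nowhere but r7c3. So r7c3=1.
Step 15. [r7c7∈{6}] only 6 remains possible at r7c7, so r7c7=6.
Step 16. [r4c1∈{7}] r4c1's peers cover all but 7. So r4c1=7.
Step 17. [r5c5∈{1}] r5c5 has the single candidate 1, so r5c5=1.
Step 18. [r7c1∈{2}] nothing but 2 survives at r7c1, so r7c1=2.
Step 19. [r7c9∈{5}] nothing but 5 survives at r7c9. So r7c9=5.
Step 20. [r9c6∈{2}] r9c6's peers cover all but 2 ⇒ r9c6=2.
Step 21. [r6c1∈{6}] nothing but 6 survives at r6c1, so r6c1=6.
Step 22. [r4c9∈{3}] only 3 remains possible at r4c9, so r4c9=3.
Step 23. [r5c4∈{2}] r5c4 is down to just 2 ⇒ r5c4=2.
Step 24. [r9c9∈{1}] r9c9 is down to just 1. So r9c9=1.
Step 25. [r2c3∈{2}] r2c3's peers cover all but 2. So r2c3=2.
Step 26. [r2c8∈{8}] r2c8 is down to just 8 ⇒ r2c8=8.
Step 27. [r4c6∈{8}] nothing but 8 survives at r4c6 ⇒ r4c6=8.
Step 28. [r9c5∈{6}] only 6 remains possible at r9c5. So r9c5=6.
Step 29. [r2c5∈{9}] nothing but 9 survives at r2c5 ⇒ r2c5=9.
Step 30. [r6c5∈{3}] r6c5's peers cover all but 3, so r6c5=3.
Step 31. [r8c8∈{3}] nothing but 3 survives at r8c8 ⇒ r8c8=3.
Step 32. [r5c8∈{5}] only 5 remains possible at r5c8 ⇒ r5c8=5.
Step 33. [r5c2∈{4}] nothing but 4 survives at r5c2 ⇒ r5c2=4.
Step 34. [r2c6∈{1}] only 1 remains possible at r2c6, so r2c6=1.
Step 35. [r3c5∈{5}] r3c5 is down to just 5 ⇒ r3c5=5.
Step 36. [r8c1∈{9}] only 9 remains possible at r8c1 ⇒ r8c1=9.
Step 37. [r5c9∈{7}] only 7 remains possible at r5c9 ⇒ r5c9=7.
Step 38. [r2c2∈{3}] r2c2 has the single candidate 3 ⇒ r2c2=3.
Step 39. [r6c7∈{2}] only 2 remains possible at r6c7. So r6c7=2.
Step 40. [r3c2∈{6}] r3c2 has the single candidate 6. So r3c2=6.
Step 41. [r7c5∈{7}] r7c5's peers cover all but 7. So r7c5=7.
Step 42. [r1c1∈{8}] r1c1 is down to just 8. So r1c1=8.
Step 43. [r1c3∈{7}] only 7 remains possible at r1c3 ⇒ r1c3=7.
Step 44. [r7c6∈{4}] r7c6 has the single candidate 4 ⇒ r7c6=4.
Step 45. [r2c9∈{4}] nothing but 4 survives at r2c9 ⇒ r2c9=4.
Step 46. [r9c7∈{8}] r9c7 has the single candidate 8, so r9c7=8.

Answer: 8 9 7 4 2 3 5 1 6 / 5 3 2 6 9 1 7 8 4 / 1 6 4 8 5 7 3 2 9 / 7 2 9 5 4 8 1 6 3 / 3 4 8 2 1 6 9 5 7 / 6 1 5 7 3 9 2 4 8 / 2 8 1 3 7 4 6 9 5 / 9 7 6 1 8 5 4 3 2 / 4 5 3 9 6 2 8 7 1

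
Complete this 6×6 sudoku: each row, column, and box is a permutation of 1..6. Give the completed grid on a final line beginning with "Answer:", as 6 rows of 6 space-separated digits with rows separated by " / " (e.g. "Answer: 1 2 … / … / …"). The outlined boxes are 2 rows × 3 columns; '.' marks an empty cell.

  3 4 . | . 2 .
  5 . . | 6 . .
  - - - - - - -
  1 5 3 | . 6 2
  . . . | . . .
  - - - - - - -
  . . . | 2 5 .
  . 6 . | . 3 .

Step 1. [r5c1∈{4}] only 4 remains possible at r5c1. So r5c1=4.
Step 2. [r4c3∈{2,4,6}] col 3 places 4 nowhere but r4c3 ⇒ r4c3=4.
Step 3. [r5c3∈{1}] r5c3 is down to just 1, so r5c3=1.
Step 4. [r4c5∈{1}] only 1 remains possible at r4c5. So r4c5=1.
Step 5. [r2c6∈{1,3,4}] 3 has one home in row 2: r2c6. So r2c6=3.
Step 6. [r2c3∈{2}] r2c3 has the single candidate 2 ⇒ r2c3=2.
Step 7. [r4c6∈{5}] r4c6 has the single candidate 5 ⇒ r4c6=5.
Step 8. [r1c6∈{1}] nothing but 1 survives at r1c6. So r1c6=1.
Step 9. [r4c1∈{2,6}] r4c1 is the only open cell in row 4 admitting 6. So r4c1=6.
Step 10. [r6c6∈{4}] only 4 remains possible at r6c6. So r6c6=4.
Step 11. [r1c3∈{6}] r1c3's peers cover all but 6. So r1c3=6.
Step 12. [r5c2∈{3}] nothing but 3 survives at r5c2, so r5c2=3.
Step 13. [r3c4∈{4}] only 4 remains possible at r3c4 ⇒ r3c4=4.
Step 14. [r4c2∈{2}] only 2 remains possible at r4c2 ⇒ r4c2=2.
Step 15. [r4c4∈{3}] r4c4 has the single candidate 3. So r4c4=3.
Step 16. [r6c1∈{2}] r6c1 is down to just 2. So r6c1=2.
Step 17. [r6c4∈{1}] nothing but 1 survives at r6c4. So r6c4=1.
Step 18. [r5c6∈{6}] r5c6's peers cover all but 6 ⇒ r5c6=6.
Step 19. [r6c3∈{5}] only 5 remains possible at r6c3, so r6c3=5.
Step 20. [r2c5∈{4}] r2c5 has the single candidate 4 ⇒ r2c5=4.
Step 21. [r2c2∈{1}] r2c2 has the single candidate 1 ⇒ r2c2=1.
Step 22. [r1c4∈{5}] only 5 remains possible at r1c4. So r1c4=5.

Answer: 3 4 6 5 2 1 / 5 1 2 6 4 3 / 1 5 3 4 6 2 / 6 2 4 3 1 5 / 4 3 1 2 5 6 / 2 6 5 1 3 4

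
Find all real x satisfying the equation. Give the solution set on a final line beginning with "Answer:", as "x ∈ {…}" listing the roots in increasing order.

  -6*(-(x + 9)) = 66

Step 1. [-6*(-(x + 9)) = 66] -6·(inner) — divide through by -6 ⇒ div: -(x + 9) = -11.
Step 2. [-(x + 9) = -11] leading − — multiply by −1. So neg: x + 9 = 11.
Step 3. [x + 9 = 11] peel the +9: subtract 9 from each side ⇒ sub: x = 2.

Answer: x ∈ {2}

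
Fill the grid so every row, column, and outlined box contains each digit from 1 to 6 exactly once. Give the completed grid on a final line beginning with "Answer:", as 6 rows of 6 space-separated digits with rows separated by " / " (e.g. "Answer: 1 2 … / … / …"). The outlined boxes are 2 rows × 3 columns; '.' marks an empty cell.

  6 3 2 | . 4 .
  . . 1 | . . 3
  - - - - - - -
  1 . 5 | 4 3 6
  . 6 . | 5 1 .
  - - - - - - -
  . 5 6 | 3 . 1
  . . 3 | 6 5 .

Step 1. [r5c1∈{2,4}] 4 has one home in row 5: r5c1. So r5c1=4.
Step 2. [r6c1∈{2}] r6c1 has the single candidate 2. So r6c1=2.
Step 3. [r2c5∈{2,6}] r2c5 is the only open cell in row 2 admitting 6 ⇒ r2c5=6.
Step 4. [r5c5∈{2}] r5c5's peers cover all but 2 ⇒ r5c5=2.
Step 5. [r2c4∈{2}] only 2 remains possible at r2c4, so r2c4=2.
Step 6. [r2c2∈{4}] r2c2 has the single candidate 4. So r2c2=4.
Step 7. [r6c2∈{1}] nothing but 1 survives at r6c2. So r6c2=1.
Step 8. [r4c3∈{4}] r4c3 has the single candidate 4 ⇒ r4c3=4.
Step 9. [r2c1∈{5}] r2c1 has the single candidate 5 ⇒ r2c1=5.
Step 10. [r6c6∈{4}] only 4 remains possible at r6c6, so r6c6=4.
Step 11. [r1c4∈{1}] r1c4 has the single candidate 1 ⇒ r1c4=1.
Step 12. [r3c2∈{2}] r3c2's peers cover all but 2 ⇒ r3c2=2.
Step 13. [r4c1∈{3}] only 3 remains possible at r4c1. So r4c1=3.
Step 14. [r4c6∈{2}] nothing but 2 survives at r4c6 ⇒ r4c6=2.
Step 15. [r1c6∈{5}] r1c6's peers cover all but 5 ⇒ r1c6=5.

Answer: 6 3 2 1 4 5 / 5 4 1 2 6 3 / 1 2 5 4 3 6 / 3 6 4 5 1 2 / 4 5 6 3 2 1 / 2 1 3 6 5 4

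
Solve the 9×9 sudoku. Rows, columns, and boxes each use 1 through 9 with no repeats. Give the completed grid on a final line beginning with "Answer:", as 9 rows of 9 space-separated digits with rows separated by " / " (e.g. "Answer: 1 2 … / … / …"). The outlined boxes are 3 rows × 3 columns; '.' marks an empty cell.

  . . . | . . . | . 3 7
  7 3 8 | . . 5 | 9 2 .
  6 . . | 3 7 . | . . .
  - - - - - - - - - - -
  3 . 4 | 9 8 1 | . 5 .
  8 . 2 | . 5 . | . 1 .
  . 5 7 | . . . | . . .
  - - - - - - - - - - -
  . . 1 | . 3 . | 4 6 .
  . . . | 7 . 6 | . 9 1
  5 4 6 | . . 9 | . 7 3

Step 1. [r1c5∈{1,2,4,6,9}] col 5 places 9 nowhere but r1c5, so r1c5=9.
Step 2. [r8c1∈{2}] nothing but 2 survives at r8c1. So r8c1=2.
Step 3. [r8c7∈{5,8}] across row 8, 5 lands solely at r8c7, so r8c7=5.
Step 4. [r3c9∈{4,5,8}] col 9 places 5 nowhere but r3c9, so r3c9=5.
Step 5. [r5c6∈{3,4,7}] col 6 places 7 nowhere but r5c6, so r5c6=7.
Step 6. [r4c2∈{6}] r4c2's peers cover all but 6, so r4c2=6.
Step 7. [r5c2∈{9}] r5c2's peers cover all but 9. So r5c2=9.
Step 8. [r6c9∈{2,4,6,8,9}] in row 6, 9 fits only at r6c9, so r6c9=9.
Step 9. [r7c9∈{2,8}] across col 9, 8 lands solely at r7c9. So r7c9=8.
Step 10. [r7c6∈{2}] only 2 remains possible at r7c6 ⇒ r7c6=2.
Step 11. [r1c4∈{1,2,4,6,8}] box 2 places 2 nowhere but r1c4. So r1c4=2.
Step 12. [r1c7∈{1,6,8}] row 1 places 6 nowhere but r1c7. So r1c7=6.
Step 13. [r2c9∈{4}] nothing but 4 survives at r2c9 ⇒ r2c9=4.
Step 14. [r6c8∈{4,8}] col 8 places 4 nowhere but r6c8, so r6c8=4.
Step 15. [r6c7∈{2,3,8}] in row 6, 8 fits only at r6c7. So r6c7=8.
Step 16. [r6c4∈{6}] nothing but 6 survives at r6c4. So r6c4=6.
Step 17. [r1c1∈{1,4}] r1c1 is the only open cell in col 1 admitting 4, so r1c1=4.
Step 18. [r2c4∈{1}] r2c4 is down to just 1 ⇒ r2c4=1.
Step 19. [r1c2∈{1}] only 1 remains possible at r1c2, so r1c2=1.
Step 20. [r4c7∈{2,7}] across row 4, 7 lands solely at r4c7 ⇒ r4c7=7.
Step 21. [r3c8∈{8}] r3c8 is down to just 8, so r3c8=8.
Step 22. [r1c6∈{8}] only 8 remains possible at r1c6 ⇒ r1c6=8.
Step 23. [r8c3∈{3}] nothing but 3 survives at r8c3. So r8c3=3.
Step 24. [r5c7∈{3}] r5c7 has the single candidate 3. So r5c7=3.
Step 25. [r9c7∈{2}] only 2 remains possible at r9c7, so r9c7=2.
Step 26. [r7c1∈{9}] r7c1 has the single candidate 9. So r7c1=9.
Step 27. [r9c4∈{8}] r9c4's peers cover all but 8 ⇒ r9c4=8.
Step 28. [r1c3∈{5}] nothing but 5 survives at r1c3, so r1c3=5.
Step 29. [r5c4∈{4}] r5c4's peers cover all but 4, so r5c4=4.
Step 30. [r7c4∈{5}] r7c4 has the single candidate 5 ⇒ r7c4=5.
Step 31. [r7c2∈{7}] r7c2 is down to just 7 ⇒ r7c2=7.
Step 32. [r8c5∈{4}] only 4 remains possible at r8c5 ⇒ r8c5=4.
Step 33. [r2c5∈{6}] r2c5 has the single candidate 6, so r2c5=6.
Step 34. [r5c9∈{6}] only 6 remains possible at r5c9 ⇒ r5c9=6.
Step 35. [r6c6∈{3}] only 3 remains possible at r6c6, so r6c6=3.
Step 36. [r4c9∈{2}] nothing but 2 survives at r4c9. So r4c9=2.
Step 37. [r3c2∈{2}] r3c2 has the single candidate 2. So r3c2=2.
Step 38. [r3c3∈{9}] only 9 remains possible at r3c3, so r3c3=9.
Step 39. [r9c5∈{1}] r9c5 has the single candidate 1, so r9c5=1.
Step 40. [r3c7∈{1}] r3c7 has the single candidate 1, so r3c7=1.
Step 41. [r6c5∈{2}] only 2 remains possible at r6c5. So r6c5=2.
Step 42. [r8c2∈{8}] r8c2 has the single candidate 8, so r8c2=8.
Step 43. [r3c6∈{4}] only 4 remains possible at r3c6 ⇒ r3c6=4.
Step 44. [r6c1∈{1}] r6c1 is down to just 1 ⇒ r6c1=1.

Answer: 4 1 5 2 9 8 6 3 7 / 7 3 8 1 6 5 9 2 4 / 6 2 9 3 7 4 1 8 5 / 3 6 4 9 8 1 7 5 2 / 8 9 2 4 5 7 3 1 6 / 1 5 7 6 2 3 8 4 9 / 9 7 1 5 3 2 4 6 8 / 2 8 3 7 4 6 5 9 1 / 5 4 6 8 1 9 2 7 3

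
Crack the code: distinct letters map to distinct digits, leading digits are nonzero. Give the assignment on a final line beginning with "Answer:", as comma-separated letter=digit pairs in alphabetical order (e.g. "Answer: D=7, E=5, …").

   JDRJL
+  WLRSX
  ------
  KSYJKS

Step 1. [K] adding two 5-digit numbers gives at most 5+1 digits, and here it does — K is that final carry and must be 1. So K=1.
Step 2. [col 1: L + X ≡ S (mod 10)] column 1 (L + X ≡ S (mod 10), carry-in 0) doesn't pin S yet; pick S=3 and continue. So S=3.
Step 3. [col 1: L + X ≡ S (mod 10)] column 1 (L + X ≡ S (mod 10), carry-in 0) doesn't pin L yet; pick L=4 and continue, so L=4.
Step 4. [col 1: L + X ≡ S (mod 10)] in column 1 we have L+X≡S with carry-in 0; given L=4, S=3 and digits 1,3,4 already taken and all letters distinct, that pins X to 9 ⇒ X=9.
Step 5. [col 2: J + S ≡ K (mod 10)] in column 2 we have J+S≡K with carry-in 1; given S=3, K=1 and digits 1,3,4,9 already taken and all letters distinct, that pins J to 7, so J=7.
Step 6. [col 3: R + R ≡ J (mod 10)] column 3: given J=7, carry-in 1, and digits 1,3,4,7,9 already taken and all letters distinct, R+R≡J (mod 10) forces R=8 ⇒ R=8.
Step 7. [col 4: D + L ≡ Y (mod 10)] column 4 (D + L ≡ Y (mod 10), carry-in 1) doesn't pin Y yet; pick Y=5 and continue, so Y=5.
Step 8. [col 4: D + L ≡ Y (mod 10)] column 4 reads D+L+carry(1)=Y with L=4, Y=5; with digits 1,3,4,5,7,8,9 already taken and all letters distinct, the only value for D is 0 ⇒ D=0.
Step 9. [col 5: J + W ≡ S (mod 10)] in column 5 we have J+W≡S with carry-in 0; given J=7, S=3 and digits 0,1,3,4,5,7,8,9 already taken and all letters distinct, that pins W to 6. So W=6.

Answer: D=0, J=7, K=1, L=4, R=8, S=3, W=6, X=9, Y=5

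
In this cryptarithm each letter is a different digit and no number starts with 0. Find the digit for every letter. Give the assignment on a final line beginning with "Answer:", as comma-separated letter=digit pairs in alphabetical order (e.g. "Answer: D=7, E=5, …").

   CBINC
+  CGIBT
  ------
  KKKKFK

Step 1. [col 1: C + T ≡ K (mod 10)] column 1 (C + T ≡ K (mod 10), carry-in 0) doesn't pin K yet; pick K=1 and continue, so K=1.
Step 2. [col 1: C + T ≡ K (mod 10)] column 1 (C + T ≡ K (mod 10), carry-in 0) doesn't pin C yet; pick C=5 and continue ⇒ C=5.
Step 3. [col 1: C + T ≡ K (mod 10)] from column 1 (C=5, K=1, carry-in 0, digits 1,5 already taken and all letters distinct): T must equal 6. So T=6.
Step 4. [col 2: N + B ≡ F (mod 10)] column 2 (N + B ≡ F (mod 10), carry-in 1) doesn't pin B yet; pick B=4 and continue. So B=4.
Step 5. [col 2: N + B ≡ F (mod 10)] no forcing yet in column 2 (carry-in 1); N=8 is free and consistent — try it, so N=8.
Step 6. [col 2: N + B ≡ F (mod 10)] from column 2 (N=8, B=4, carry-in 1, digits 1,4,5,6,8 already taken and all letters distinct): F must equal 3 ⇒ F=3.
Step 7. [col 3: I + I ≡ K (mod 10)] column 3: given K=1, carry-in 1, and digits 1,3,4,5,6,8 already taken and all letters distinct, I+I≡K (mod 10) forces I=0 ⇒ I=0.
Step 8. [col 4: B + G ≡ K (mod 10)] column 4: given B=4, K=1, carry-in 0, and digits 0,1,3,4,5,6,8 already taken and all letters distinct, B+G≡K (mod 10) forces G=7, so G=7.

Answer: B=4, C=5, F=3, G=7, I=0, K=1, N=8, T=6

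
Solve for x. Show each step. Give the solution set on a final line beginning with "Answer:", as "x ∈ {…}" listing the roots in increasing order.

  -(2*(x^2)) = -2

Step 1. [-(2*(x^2)) = -2] leading − — multiply by −1, so neg: 2*(x^2) = 2.
Step 2. [2*(x^2) = 2] 2 out front; divide by 2, so div: x^2 = 1.
Step 3. [x^2 = 1] √ both sides: 1 ≥ 0 gives two branches ⇒ sqrt: x = 1 or -1.

Answer: x ∈ {-1, 1}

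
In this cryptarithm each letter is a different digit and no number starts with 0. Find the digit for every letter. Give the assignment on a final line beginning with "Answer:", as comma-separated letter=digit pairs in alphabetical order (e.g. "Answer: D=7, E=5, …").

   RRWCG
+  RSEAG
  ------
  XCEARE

Step 1. [X] X is the leading digit of a 6-digit sum of two 5-digit numbers; the final carry is exactly 1. So X=1.
Step 2. [col 1: G + G ≡ E (mod 10)] several values work for E in column 1 (G + G ≡ E (mod 10), carry-in 0); try E=8, so E=8.
Step 3. [col 1: G + G ≡ E (mod 10)] no forcing yet in column 1 (carry-in 0); G=9 is free and consistent — try it, so G=9.
Step 4. [col 2: C + A ≡ R (mod 10)] column 2 (C + A ≡ R (mod 10), carry-in 1) doesn't pin R yet; pick R=5 and continue ⇒ R=5.
Step 5. [col 2: C + A ≡ R (mod 10)] A=4 is one option consistent with column 2 (C + A ≡ R (mod 10), carry-in 1) — take it ⇒ A=4.
Step 6. [col 2: C + A ≡ R (mod 10)] from column 2 (A=4, R=5, carry-in 1, digits 1,4,5,8,9 already taken and all letters distinct): C must equal 0 ⇒ C=0.
Step 7. [col 3: W + E ≡ A (mod 10)] column 3 reads W+E+carry(0)=A with E=8, A=4; with digits 0,1,4,5,8,9 already taken and all letters distinct, the only value for W is 6. So W=6.
Step 8. [col 4: R + S ≡ E (mod 10)] in column 4 we have R+S≡E with carry-in 1; given R=5, E=8 and digits 0,1,4,5,6,8,9 already taken and all letters distinct, that pins S to 2, so S=2.

Answer: A=4, C=0, E=8, G=9, R=5, S=2, W=6, X=1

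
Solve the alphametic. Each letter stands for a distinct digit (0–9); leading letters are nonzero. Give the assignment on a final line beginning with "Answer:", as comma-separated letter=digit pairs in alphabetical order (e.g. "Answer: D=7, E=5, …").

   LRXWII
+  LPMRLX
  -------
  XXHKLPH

Step 1. [col 1: I + X ≡ H (mod 10)] I=3 is one option consistent with column 1 (I + X ≡ H (mod 10), carry-in 0) — take it. So I=3.
Step 2. [col 1: I + X ≡ H (mod 10)] no forcing yet in column 1 (carry-in 0); H=4 is free and consistent — try it. So H=4.
Step 3. [col 1: I + X ≡ H (mod 10)] column 1 reads I+X+carry(0)=H with I=3, H=4; with digits 3,4 already taken and all letters distinct, the only value for X is 1. So X=1.
Step 4. [col 2: I + L ≡ P (mod 10)] several values work for L in column 2 (I + L ≡ P (mod 10), carry-in 0); try L=5 ⇒ L=5.
Step 5. [col 2: I + L ≡ P (mod 10)] column 2 reads I+L+carry(0)=P with I=3, L=5; with digits 1,3,4,5 already taken and all letters distinct, the only value for P is 8, so P=8.
Step 6. [col 3: W + R ≡ L (mod 10)] no forcing yet in column 3 (carry-in 0); W=9 is free and consistent — try it, so W=9.
Step 7. [col 3: W + R ≡ L (mod 10)] in column 3 we have W+R≡L with carry-in 0; given W=9, L=5 and digits 1,3,4,5,8,9 already taken and all letters distinct, that pins R to 6, so R=6.
Step 8. [col 4: X + M ≡ K (mod 10)] column 4 reads X+M+carry(1)=K with X=1; with digits 1,3,4,5,6,8,9 already taken and all letters distinct, the only value for K is 2. So K=2.
Step 9. [col 4: X + M ≡ K (mod 10)] in column 4 we have X+M≡K with carry-in 1; given X=1, K=2 and digits 1,2,3,4,5,6,8,9 already taken and all letters distinct, that pins M to 0 ⇒ M=0.

Answer: H=4, I=3, K=2, L=5, M=0, P=8, R=6, W=9, X=1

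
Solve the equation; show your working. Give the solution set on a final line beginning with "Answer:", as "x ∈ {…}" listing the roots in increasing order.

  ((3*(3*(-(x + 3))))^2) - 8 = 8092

Step 1. [((3*(3*(-(x + 3))))^2) - 8 = 8092] the outer -8 inverts by adding 8 ⇒ sub: (3*(3*(-(x + 3))))^2 = 8100.
Step 2. [(3*(3*(-(x + 3))))^2 = 8100] √ both sides: 8100 ≥ 0 gives two branches. So sqrt: 3*(3*(-(x + 3))) = 90 or -90.
Step 3. [3*(3*(-(x + 3))) = 90 or -90] LHS = 3·(…); ÷3 both sides ⇒ div: 3*(-(x + 3)) = 30 or -30.
Step 4. [3*(-(x + 3)) = 30 or -30] leading coefficient 3: divide by 3 ⇒ div: -(x + 3) = 10 or -10.
Step 5. [-(x + 3) = 10 or -10] flip signs both sides, so neg: x + 3 = -10 or 10.
Step 6. [x + 3 = -10 or 10] subtract 3: x sits inside (… + 3) ⇒ sub: x = -13 or 7.

Answer: x ∈ {-13, 7}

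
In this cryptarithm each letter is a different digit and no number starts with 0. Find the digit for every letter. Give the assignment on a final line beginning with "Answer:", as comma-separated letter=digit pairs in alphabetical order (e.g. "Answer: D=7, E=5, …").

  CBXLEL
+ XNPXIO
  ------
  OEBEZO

Step 1. [col 1: L + O ≡ O (mod 10)] from column 1 (nothing yet, carry-in 0, all letters distinct, none taken yet): L must equal 0. So L=0.
Step 2. [col 1: L + O ≡ O (mod 10)] O=9 is one option consistent with column 1 (L + O ≡ O (mod 10), carry-in 0) — take it ⇒ O=9.
Step 3. [col 2: E + I ≡ Z (mod 10)] column 2 (E + I ≡ Z (mod 10), carry-in 0) doesn't pin Z yet; pick Z=3 and continue, so Z=3.
Step 4. [col 2: E + I ≡ Z (mod 10)] column 2 (E + I ≡ Z (mod 10), carry-in 0) doesn't pin E yet; pick E=8 and continue ⇒ E=8.
Step 5. [col 2: E + I ≡ Z (mod 10)] in column 2 we have E+I≡Z with carry-in 0; given E=8, Z=3 and digits 0,3,8,9 already taken and all letters distinct, that pins I to 5, so I=5.
Step 6. [col 3: L + X ≡ E (mod 10)] in column 3 we have L+X≡E with carry-in 1; given L=0, E=8 and digits 0,3,5,8,9 already taken and all letters distinct, that pins X to 7 ⇒ X=7.
Step 7. [col 4: X + P ≡ B (mod 10)] column 4: given X=7, carry-in 0, and digits 0,3,5,7,8,9 already taken and all letters distinct, X+P≡B (mod 10) forces B=1, so B=1.
Step 8. [col 4: X + P ≡ B (mod 10)] in column 4 we have X+P≡B with carry-in 0; given X=7, B=1 and digits 0,1,3,5,7,8,9 already taken and all letters distinct, that pins P to 4 ⇒ P=4.
Step 9. [col 5: B + N ≡ E (mod 10)] from column 5 (B=1, E=8, carry-in 1, digits 0,1,3,4,5,7,8,9 already taken and all letters distinct): N must equal 6, so N=6.
Step 10. [col 6: C + X ≡ O (mod 10)] column 6 reads C+X+carry(0)=O with X=7, O=9; with digits 0,1,3,4,5,6,7,8,9 already taken and all letters distinct, the only value for C is 2 ⇒ C=2.

Answer: B=1, C=2, E=8, I=5, L=0, N=6, O=9, P=4, X=7, Z=3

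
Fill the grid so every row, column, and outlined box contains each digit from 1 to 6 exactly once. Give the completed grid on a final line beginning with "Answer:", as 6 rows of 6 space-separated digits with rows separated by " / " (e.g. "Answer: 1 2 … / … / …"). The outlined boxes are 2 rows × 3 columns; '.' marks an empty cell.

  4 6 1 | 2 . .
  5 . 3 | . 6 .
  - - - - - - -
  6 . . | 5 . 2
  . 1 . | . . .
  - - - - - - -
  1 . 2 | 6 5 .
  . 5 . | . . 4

Step 1. [r5c6∈{3}] r5c6 is down to just 3. So r5c6=3.
Step 2. [r4c4∈{3,4}] r4c4 is the only open cell in col 4 admitting 3. So r4c4=3.
Step 3. [r3c3∈{4}] r3c3 has the single candidate 4. So r3c3=4.
Step 4. [r6c4∈{1}] r6c4's peers cover all but 1. So r6c4=1.
Step 5. [r1c6∈{5}] nothing but 5 survives at r1c6 ⇒ r1c6=5.
Step 6. [r2c6∈{1}] nothing but 1 survives at r2c6, so r2c6=1.
Step 7. [r4c3∈{5}] only 5 remains possible at r4c3, so r4c3=5.
Step 8. [r3c2∈{3}] nothing but 3 survives at r3c2, so r3c2=3.
Step 9. [r4c1∈{2}] r4c1's peers cover all but 2 ⇒ r4c1=2.
Step 10. [r2c4∈{4}] nothing but 4 survives at r2c4. So r2c4=4.
Step 11. [r4c6∈{6}] nothing but 6 survives at r4c6. So r4c6=6.
Step 12. [r5c2∈{4}] nothing but 4 survives at r5c2, so r5c2=4.
Step 13. [r1c5∈{3}] only 3 remains possible at r1c5, so r1c5=3.
Step 14. [r6c5∈{2}] r6c5 has the single candidate 2 ⇒ r6c5=2.
Step 15. [r4c5∈{4}] r4c5's peers cover all but 4, so r4c5=4.
Step 16. [r3c5∈{1}] nothing but 1 survives at r3c5, so r3c5=1.
Step 17. [r2c2∈{2}] nothing but 2 survives at r2c2. So r2c2=2.
Step 18. [r6c3∈{6}] only 6 remains possible at r6c3 ⇒ r6c3=6.
Step 19. [r6c1∈{3}] r6c1's peers cover all but 3. So r6c1=3.

Answer: 4 6 1 2 3 5 / 5 2 3 4 6 1 / 6 3 4 5 1 2 / 2 1 5 3 4 6 / 1 4 2 6 5 3 / 3 5 6 1 2 4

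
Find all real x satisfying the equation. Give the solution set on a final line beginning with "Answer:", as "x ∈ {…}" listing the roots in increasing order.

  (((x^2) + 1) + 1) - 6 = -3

Step 1. [(((x^2) + 1) + 1) - 6 = -3] -6 is outermost — add 6 both sides. So sub: ((x^2) + 1) + 1 = 3.
Step 2. [((x^2) + 1) + 1 = 3] peel the +1: subtract 1 from each side. So sub: (x^2) + 1 = 2.
Step 3. [(x^2) + 1 = 2] +1 is outermost — subtract 1 both sides, so sub: x^2 = 1.
Step 4. [x^2 = 1] √ both sides: 1 ≥ 0 gives two branches. So sqrt: x = 1 or -1.

Answer: x ∈ {-1, 1}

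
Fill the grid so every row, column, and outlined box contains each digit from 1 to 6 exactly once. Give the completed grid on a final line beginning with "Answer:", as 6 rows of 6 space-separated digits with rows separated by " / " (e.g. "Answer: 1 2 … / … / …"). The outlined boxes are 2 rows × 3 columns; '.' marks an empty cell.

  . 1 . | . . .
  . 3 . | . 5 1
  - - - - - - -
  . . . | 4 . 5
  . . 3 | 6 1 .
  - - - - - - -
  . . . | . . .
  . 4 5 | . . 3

Step 1. [r2c4∈{2}] nothing but 2 survives at r2c4 ⇒ r2c4=2.
Step 2. [r1c1∈{2,4,5,6}] across row 1, 5 lands solely at r1c1 ⇒ r1c1=5.
Step 3. [r1c3∈{2,4,6}] r1c3 is the only open cell in row 1 admitting 2. So r1c3=2.
Step 4. [r4c6∈{2}] nothing but 2 survives at r4c6, so r4c6=2.
Step 5. [r5c1∈{1,2,3,6}] r5c1 is the only open cell in row 5 admitting 3 ⇒ r5c1=3.
Step 6. [r2c3∈{4,6}] r2c3 is the only open cell in col 3 admitting 4, so r2c3=4.
Step 7. [r2c1∈{6}] nothing but 6 survives at r2c1 ⇒ r2c1=6.
Step 8. [r6c5∈{2,6}] r6c5 is the only open cell in row 6 admitting 6, so r6c5=6.
Step 9. [r6c1∈{1,2}] r6c1 is the only open cell in row 6 admitting 2 ⇒ r6c1=2.
Step 10. [r5c3∈{1,6}] in box 5, 1 fits only at r5c3 ⇒ r5c3=1.
Step 11. [r5c6∈{4}] nothing but 4 survives at r5c6. So r5c6=4.
Step 12. [r5c2∈{6}] r5c2 is down to just 6 ⇒ r5c2=6.
Step 13. [r3c5∈{3}] r3c5 has the single candidate 3. So r3c5=3.
Step 14. [r5c4∈{5}] r5c4 is down to just 5, so r5c4=5.
Step 15. [r4c1∈{4}] r4c1's peers cover all but 4, so r4c1=4.
Step 16. [r1c5∈{4}] nothing but 4 survives at r1c5 ⇒ r1c5=4.
Step 17. [r4c2∈{5}] only 5 remains possible at r4c2. So r4c2=5.
Step 18. [r3c1∈{1}] nothing but 1 survives at r3c1 ⇒ r3c1=1.
Step 19. [r1c6∈{6}] r1c6 has the single candidate 6, so r1c6=6.
Step 20. [r3c2∈{2}] r3c2's peers cover all but 2, so r3c2=2.
Step 21. [r5c5∈{2}] r5c5 has the single candidate 2, so r5c5=2.
Step 22. [r1c4∈{3}] r1c4's peers cover all but 3. So r1c4=3.
Step 23. [r6c4∈{1}] nothing but 1 survives at r6c4, so r6c4=1.
Step 24. [r3c3∈{6}] nothing but 6 survives at r3c3, so r3c3=6.

Answer: 5 1 2 3 4 6 / 6 3 4 2 5 1 / 1 2 6 4 3 5 / 4 5 3 6 1 2 / 3 6 1 5 2 4 / 2 4 5 1 6 3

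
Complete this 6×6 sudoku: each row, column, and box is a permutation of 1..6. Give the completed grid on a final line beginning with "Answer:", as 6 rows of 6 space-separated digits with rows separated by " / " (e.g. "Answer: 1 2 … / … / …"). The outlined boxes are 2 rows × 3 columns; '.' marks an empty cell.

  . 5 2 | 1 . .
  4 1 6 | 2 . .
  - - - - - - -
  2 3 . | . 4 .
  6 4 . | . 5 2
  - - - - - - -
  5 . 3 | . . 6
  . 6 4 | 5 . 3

Step 1. [r6c5∈{1,2}] in row 6, 2 fits only at r6c5. So r6c5=2.
Step 2. [r3c6∈{1}] r3c6 has the single candidate 1. So r3c6=1.
Step 3. [r1c5∈{3,6}] in row 1, 6 fits only at r1c5 ⇒ r1c5=6.
Step 4. [r5c2∈{2}] r5c2 is down to just 2 ⇒ r5c2=2.
Step 5. [r4c3∈{1}] r4c3 has the single candidate 1. So r4c3=1.
Step 6. [r3c4∈{6}] r3c4's peers cover all but 6, so r3c4=6.
Step 7. [r5c4∈{4}] r5c4 is down to just 4. So r5c4=4.
Step 8. [r5c5∈{1}] nothing but 1 survives at r5c5. So r5c5=1.
Step 9. [r4c4∈{3}] nothing but 3 survives at r4c4 ⇒ r4c4=3.
Step 10. [r2c6∈{5}] r2c6's peers cover all but 5. So r2c6=5.
Step 11. [r2c5∈{3}] r2c5 has the single candidate 3, so r2c5=3.
Step 12. [r6c1∈{1}] nothing but 1 survives at r6c1. So r6c1=1.
Step 13. [r1c6∈{4}] r1c6 is down to just 4. So r1c6=4.
Step 14. [r3c3∈{5}] r3c3 has the single candidate 5, so r3c3=5.
Step 15. [r1c1∈{3}] r1c1 is down to just 3 ⇒ r1c1=3.

Answer: 3 5 2 1 6 4 / 4 1 6 2 3 5 / 2 3 5 6 4 1 / 6 4 1 3 5 2 / 5 2 3 4 1 6 / 1 6 4 5 2 3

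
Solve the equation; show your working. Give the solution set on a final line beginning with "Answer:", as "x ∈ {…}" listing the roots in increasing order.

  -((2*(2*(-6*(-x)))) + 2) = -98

Step 1. [-((2*(2*(-6*(-x)))) + 2) = -98] leading − — multiply by −1. So neg: (2*(2*(-6*(-x)))) + 2 = 98.
Step 2. [(2*(2*(-6*(-x)))) + 2 = 98] 2 comes off first (subtract 2). So sub: 2*(2*(-6*(-x))) = 96.
Step 3. [2*(2*(-6*(-x))) = 96] divide by the outer 2. So div: 2*(-6*(-x)) = 48.
Step 4. [2*(-6*(-x)) = 48] 2·(inner) — divide through by 2. So div: -6*(-x) = 24.
Step 5. [-6*(-x) = 24] leading coefficient -6: divide by -6 ⇒ div: -x = -4.
Step 6. [-x = -4] flip signs both sides, so neg: x = 4.

Answer: x ∈ {4}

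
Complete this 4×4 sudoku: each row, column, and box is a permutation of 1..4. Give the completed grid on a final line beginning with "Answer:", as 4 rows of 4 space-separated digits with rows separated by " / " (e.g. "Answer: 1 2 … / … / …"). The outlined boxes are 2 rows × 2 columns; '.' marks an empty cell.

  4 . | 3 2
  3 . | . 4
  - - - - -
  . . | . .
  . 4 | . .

Step 1. [r3c2∈{1,2,3}] 3 has one home in col 2: r3c2. So r3c2=3.
Step 2. [r3c4∈{1}] only 1 remains possible at r3c4. So r3c4=1.
Step 3. [r4c3∈{2}] r4c3 is down to just 2. So r4c3=2.
Step 4. [r2c3∈{1}] r2c3 has the single candidate 1, so r2c3=1.
Step 5. [r1c2∈{1}] nothing but 1 survives at r1c2, so r1c2=1.
Step 6. [r4c1∈{1}] r4c1's peers cover all but 1. So r4c1=1.
Step 7. [r2c2∈{2}] nothing but 2 survives at r2c2, so r2c2=2.
Step 8. [r3c3∈{4}] nothing but 4 survives at r3c3 ⇒ r3c3=4.
Step 9. [r3c1∈{2}] r3c1 has the single candidate 2 ⇒ r3c1=2.
Step 10. [r4c4∈{3}] nothing but 3 survives at r4c4, so r4c4=3.

Answer: 4 1 3 2 / 3 2 1 4 / 2 3 4 1 / 1 4 2 3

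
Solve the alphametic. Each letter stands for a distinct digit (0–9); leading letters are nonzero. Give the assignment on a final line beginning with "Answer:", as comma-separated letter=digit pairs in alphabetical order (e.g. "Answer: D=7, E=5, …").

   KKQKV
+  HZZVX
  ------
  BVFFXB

Step 1. [col 1: V + X ≡ B (mod 10)] B=1 is one option consistent with column 1 (V + X ≡ B (mod 10), carry-in 0) — take it. So B=1.
Step 2. [col 1: V + X ≡ B (mod 10)] no forcing yet in column 1 (carry-in 0); V=2 is free and consistent — try it, so V=2.
Step 3. [col 1: V + X ≡ B (mod 10)] column 1 reads V+X+carry(0)=B with V=2, B=1; with digits 1,2 already taken and all letters distinct, the only value for X is 9, so X=9.
Step 4. [col 2: K + V ≡ X (mod 10)] column 2 reads K+V+carry(1)=X with V=2, X=9; with digits 1,2,9 already taken and all letters distinct, the only value for K is 6. So K=6.
Step 5. [col 3: Q + Z ≡ F (mod 10)] several values work for Z in column 3 (Q + Z ≡ F (mod 10), carry-in 0); try Z=3. So Z=3.
Step 6. [col 3: Q + Z ≡ F (mod 10)] no forcing yet in column 3 (carry-in 0); Q=7 is free and consistent — try it, so Q=7.
Step 7. [col 3: Q + Z ≡ F (mod 10)] from column 3 (Q=7, Z=3, carry-in 0, digits 1,2,3,6,7,9 already taken and all letters distinct): F must equal 0. So F=0.
Step 8. [col 5: K + H ≡ V (mod 10)] column 5: given K=6, V=2, carry-in 1, and digits 0,1,2,3,6,7,9 already taken and all letters distinct, K+H≡V (mod 10) forces H=5 ⇒ H=5.

Answer: B=1, F=0, H=5, K=6, Q=7, V=2, X=9, Z=3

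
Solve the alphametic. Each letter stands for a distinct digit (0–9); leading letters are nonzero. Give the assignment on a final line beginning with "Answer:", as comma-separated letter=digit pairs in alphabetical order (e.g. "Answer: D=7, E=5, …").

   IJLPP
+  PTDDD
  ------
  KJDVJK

Step 1. [col 1: P + D ≡ K (mod 10)] several values work for D in column 1 (P + D ≡ K (mod 10), carry-in 0); try D=8, so D=8.
Step 2. [col 1: P + D ≡ K (mod 10)] column 1 (P + D ≡ K (mod 10), carry-in 0) doesn't pin P yet; pick P=3 and continue ⇒ P=3.
Step 3. [col 1: P + D ≡ K (mod 10)] from column 1 (P=3, D=8, carry-in 0, digits 3,8 already taken and all letters distinct): K must equal 1. So K=1.
Step 4. [col 2: P + D ≡ J (mod 10)] from column 2 (P=3, D=8, carry-in 1, digits 1,3,8 already taken and all letters distinct): J must equal 2. So J=2.
Step 5. [col 3: L + D ≡ V (mod 10)] no forcing yet in column 3 (carry-in 1); L=7 is free and consistent — try it ⇒ L=7.
Step 6. [col 3: L + D ≡ V (mod 10)] column 3: given L=7, D=8, carry-in 1, and digits 1,2,3,7,8 already taken and all letters distinct, L+D≡V (mod 10) forces V=6. So V=6.
Step 7. [col 4: J + T ≡ D (mod 10)] from column 4 (J=2, D=8, carry-in 1, digits 1,2,3,6,7,8 already taken and all letters distinct): T must equal 5 ⇒ T=5.
Step 8. [col 5: I + P ≡ J (mod 10)] from column 5 (P=3, J=2, carry-in 0, digits 1,2,3,5,6,7,8 already taken and all letters distinct): I must equal 9 ⇒ I=9.

Answer: D=8, I=9, J=2, K=1, L=7, P=3, T=5, V=6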